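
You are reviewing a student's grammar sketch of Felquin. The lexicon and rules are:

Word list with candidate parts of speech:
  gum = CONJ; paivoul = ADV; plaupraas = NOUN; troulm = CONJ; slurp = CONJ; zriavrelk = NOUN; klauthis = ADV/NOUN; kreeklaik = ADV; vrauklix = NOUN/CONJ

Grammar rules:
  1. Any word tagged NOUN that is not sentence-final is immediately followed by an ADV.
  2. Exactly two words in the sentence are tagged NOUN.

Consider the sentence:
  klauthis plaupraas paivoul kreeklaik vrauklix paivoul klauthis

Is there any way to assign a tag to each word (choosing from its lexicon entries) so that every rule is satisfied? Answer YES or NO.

YES

Candidates per position — 1:klauthis {ADV,NOUN}; 2:plaupraas {NOUN}; 3:paivoul {ADV}; 4:kreeklaik {ADV}; 5:vrauklix {NOUN,CONJ}; 6:paivoul {ADV}; 7:klauthis {ADV,NOUN}.
One satisfying assignment: ADV NOUN ADV ADV CONJ ADV NOUN.
Checking: rule 1 holds; rule 2 holds.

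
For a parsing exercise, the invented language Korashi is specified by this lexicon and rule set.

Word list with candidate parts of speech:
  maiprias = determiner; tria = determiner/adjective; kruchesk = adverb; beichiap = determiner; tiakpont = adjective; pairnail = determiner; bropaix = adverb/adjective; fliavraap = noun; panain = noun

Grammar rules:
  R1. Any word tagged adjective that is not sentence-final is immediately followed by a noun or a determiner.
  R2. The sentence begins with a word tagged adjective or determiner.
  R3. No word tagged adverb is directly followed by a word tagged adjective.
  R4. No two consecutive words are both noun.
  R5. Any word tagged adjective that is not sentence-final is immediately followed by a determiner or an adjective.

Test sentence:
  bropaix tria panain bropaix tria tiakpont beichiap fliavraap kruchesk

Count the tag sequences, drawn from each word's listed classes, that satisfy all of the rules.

Candidates per position — 1:bropaix {adverb,adjective}; 2:tria {determiner,adjective}; 3:panain {noun}; 4:bropaix {adverb,adjective}; 5:tria {determiner,adjective}; 6:tiakpont {adjective}; 7:beichiap {determiner}; 8:fliavraap {noun}; 9:kruchesk {adverb}.
There are 16 candidate sequences in total.
The sequences that satisfy every rule: adjective determiner noun adverb determiner adjective determiner noun adverb; adjective determiner noun adjective determiner adjective determiner noun adverb.
Count = 2.

2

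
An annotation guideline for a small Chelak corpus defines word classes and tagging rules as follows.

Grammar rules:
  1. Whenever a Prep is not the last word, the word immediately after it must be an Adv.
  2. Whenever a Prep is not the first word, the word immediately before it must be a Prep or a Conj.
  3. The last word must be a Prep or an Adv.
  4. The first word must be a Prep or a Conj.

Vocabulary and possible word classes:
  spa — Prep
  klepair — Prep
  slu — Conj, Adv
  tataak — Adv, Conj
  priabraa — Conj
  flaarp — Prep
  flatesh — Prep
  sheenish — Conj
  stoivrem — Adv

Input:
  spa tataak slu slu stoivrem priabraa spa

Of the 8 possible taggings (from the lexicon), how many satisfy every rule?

Candidates per position — 1:spa {Prep}; 2:tataak {Adv,Conj}; 3:slu {Conj,Adv}; 4:slu {Conj,Adv}; 5:stoivrem {Adv}; 6:priabraa {Conj}; 7:spa {Prep}.
There are 8 candidate sequences in total.
The sequences that satisfy every rule: Prep Adv Conj Conj Adv Conj Prep; Prep Adv Conj Adv Adv Conj Prep; Prep Adv Adv Conj Adv Conj Prep; Prep Adv Adv Adv Adv Conj Prep.
Count = 4.

4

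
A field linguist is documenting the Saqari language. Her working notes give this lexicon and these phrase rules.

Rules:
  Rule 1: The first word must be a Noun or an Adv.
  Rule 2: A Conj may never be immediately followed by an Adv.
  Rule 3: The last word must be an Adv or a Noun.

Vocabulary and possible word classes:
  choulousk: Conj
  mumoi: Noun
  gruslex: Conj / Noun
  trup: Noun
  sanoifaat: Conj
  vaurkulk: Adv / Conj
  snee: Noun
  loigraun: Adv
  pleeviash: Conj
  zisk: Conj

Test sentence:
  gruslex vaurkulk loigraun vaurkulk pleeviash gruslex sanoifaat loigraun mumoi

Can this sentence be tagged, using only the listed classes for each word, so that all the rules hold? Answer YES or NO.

NO

Candidates per position — 1:gruslex {Conj,Noun}; 2:vaurkulk {Adv,Conj}; 3:loigraun {Adv}; 4:vaurkulk {Adv,Conj}; 5:pleeviash {Conj}; 6:gruslex {Conj,Noun}; 7:sanoifaat {Conj}; 8:loigraun {Adv}; 9:mumoi {Noun}.
Rule 2 cannot be satisfied by any choice of tags from the lexicon.
So there is no consistent tagging.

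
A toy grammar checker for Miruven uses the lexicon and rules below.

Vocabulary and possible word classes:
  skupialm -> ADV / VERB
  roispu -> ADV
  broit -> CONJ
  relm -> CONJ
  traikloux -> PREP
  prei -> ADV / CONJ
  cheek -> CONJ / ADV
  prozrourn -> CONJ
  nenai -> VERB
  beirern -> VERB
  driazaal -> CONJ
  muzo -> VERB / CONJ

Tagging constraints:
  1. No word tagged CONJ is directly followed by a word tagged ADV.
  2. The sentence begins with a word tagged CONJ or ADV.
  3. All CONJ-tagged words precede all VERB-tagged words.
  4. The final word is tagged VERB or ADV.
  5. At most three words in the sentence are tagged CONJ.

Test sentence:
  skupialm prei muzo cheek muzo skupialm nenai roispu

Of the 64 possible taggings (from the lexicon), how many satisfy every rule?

9

Candidates per position — 1:skupialm {ADV,VERB}; 2:prei {ADV,CONJ}; 3:muzo {VERB,CONJ}; 4:cheek {CONJ,ADV}; 5:muzo {VERB,CONJ}; 6:skupialm {ADV,VERB}; 7:nenai {VERB}; 8:roispu {ADV}.
There are 64 candidate sequences in total.
Checking each against the rules leaves 9 sequences.
Count = 9.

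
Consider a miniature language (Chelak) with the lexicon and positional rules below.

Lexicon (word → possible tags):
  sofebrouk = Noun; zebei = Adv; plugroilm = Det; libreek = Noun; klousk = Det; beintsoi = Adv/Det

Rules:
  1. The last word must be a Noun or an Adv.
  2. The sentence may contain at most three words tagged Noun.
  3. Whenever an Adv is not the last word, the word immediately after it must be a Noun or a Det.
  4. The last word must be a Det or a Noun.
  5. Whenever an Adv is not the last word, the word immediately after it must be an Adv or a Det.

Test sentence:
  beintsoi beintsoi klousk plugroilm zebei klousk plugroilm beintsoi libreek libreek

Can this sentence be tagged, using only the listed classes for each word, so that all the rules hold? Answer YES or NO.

Candidates per position — 1:beintsoi {Adv,Det}; 2:beintsoi {Adv,Det}; 3:klousk {Det}; 4:plugroilm {Det}; 5:zebei {Adv}; 6:klousk {Det}; 7:plugroilm {Det}; 8:beintsoi {Adv,Det}; 9:libreek {Noun}; 10:libreek {Noun}.
One satisfying assignment: Det Adv Det Det Adv Det Det Det Noun Noun.
Checking: rule 1 holds; rule 2 holds; rule 3 holds; rule 4 holds; rule 5 holds.

YES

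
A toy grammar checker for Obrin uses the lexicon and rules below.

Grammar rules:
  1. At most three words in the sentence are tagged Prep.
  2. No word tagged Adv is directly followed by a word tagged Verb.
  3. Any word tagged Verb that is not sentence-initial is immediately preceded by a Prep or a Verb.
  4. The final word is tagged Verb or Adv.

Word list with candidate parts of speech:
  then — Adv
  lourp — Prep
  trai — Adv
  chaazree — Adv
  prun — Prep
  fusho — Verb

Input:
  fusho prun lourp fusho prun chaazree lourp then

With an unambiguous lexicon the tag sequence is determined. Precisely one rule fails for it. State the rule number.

1

Fixed tagging: Verb Prep Prep Verb Prep Adv Prep Adv.
Checking each rule: R1 fail, R2 pass, R3 pass, R4 pass.
Only rule 1 fails.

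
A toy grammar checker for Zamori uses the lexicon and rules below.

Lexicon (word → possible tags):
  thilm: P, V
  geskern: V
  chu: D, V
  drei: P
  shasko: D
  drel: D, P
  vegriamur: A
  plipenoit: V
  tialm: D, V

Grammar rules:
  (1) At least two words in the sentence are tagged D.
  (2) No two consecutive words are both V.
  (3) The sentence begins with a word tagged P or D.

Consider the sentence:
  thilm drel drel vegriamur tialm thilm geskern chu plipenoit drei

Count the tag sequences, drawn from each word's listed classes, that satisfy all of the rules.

Candidates per position — 1:thilm {P,V}; 2:drel {D,P}; 3:drel {D,P}; 4:vegriamur {A}; 5:tialm {D,V}; 6:thilm {P,V}; 7:geskern {V}; 8:chu {D,V}; 9:plipenoit {V}; 10:drei {P}.
There are 64 candidate sequences in total.
Checking each against the rules leaves 7 sequences.
Count = 7.

7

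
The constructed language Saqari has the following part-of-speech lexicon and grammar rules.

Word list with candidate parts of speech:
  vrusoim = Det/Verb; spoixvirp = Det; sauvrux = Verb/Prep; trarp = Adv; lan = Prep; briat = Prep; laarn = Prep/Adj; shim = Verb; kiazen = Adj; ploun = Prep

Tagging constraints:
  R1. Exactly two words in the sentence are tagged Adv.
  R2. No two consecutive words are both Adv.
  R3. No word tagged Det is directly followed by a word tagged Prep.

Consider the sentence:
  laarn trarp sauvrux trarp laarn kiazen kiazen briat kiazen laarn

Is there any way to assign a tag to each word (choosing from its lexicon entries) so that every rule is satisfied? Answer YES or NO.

Candidates per position — 1:laarn {Prep,Adj}; 2:trarp {Adv}; 3:sauvrux {Verb,Prep}; 4:trarp {Adv}; 5:laarn {Prep,Adj}; 6:kiazen {Adj}; 7:kiazen {Adj}; 8:briat {Prep}; 9:kiazen {Adj}; 10:laarn {Prep,Adj}.
One satisfying assignment: Prep Adv Prep Adv Adj Adj Adj Prep Adj Prep.
Check: rule 1 holds; rule 2 holds; rule 3 holds.

YES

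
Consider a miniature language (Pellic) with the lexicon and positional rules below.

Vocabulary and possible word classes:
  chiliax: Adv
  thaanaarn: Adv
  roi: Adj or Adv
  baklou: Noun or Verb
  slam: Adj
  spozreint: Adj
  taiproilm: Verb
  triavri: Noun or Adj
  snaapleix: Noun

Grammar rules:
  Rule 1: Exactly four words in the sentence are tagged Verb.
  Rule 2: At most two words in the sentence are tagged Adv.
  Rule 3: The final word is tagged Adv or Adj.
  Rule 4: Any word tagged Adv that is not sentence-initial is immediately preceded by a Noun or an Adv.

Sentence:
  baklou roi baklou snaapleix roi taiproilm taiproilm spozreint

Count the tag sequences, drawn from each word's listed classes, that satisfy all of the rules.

2

Candidates per position — 1:baklou {Noun,Verb}; 2:roi {Adj,Adv}; 3:baklou {Noun,Verb}; 4:snaapleix {Noun}; 5:roi {Adj,Adv}; 6:taiproilm {Verb}; 7:taiproilm {Verb}; 8:spozreint {Adj}.
There are 16 candidate sequences in total.
The sequences that satisfy every rule: Verb Adj Verb Noun Adj Verb Verb Adj; Verb Adj Verb Noun Adv Verb Verb Adj.
Count = 2.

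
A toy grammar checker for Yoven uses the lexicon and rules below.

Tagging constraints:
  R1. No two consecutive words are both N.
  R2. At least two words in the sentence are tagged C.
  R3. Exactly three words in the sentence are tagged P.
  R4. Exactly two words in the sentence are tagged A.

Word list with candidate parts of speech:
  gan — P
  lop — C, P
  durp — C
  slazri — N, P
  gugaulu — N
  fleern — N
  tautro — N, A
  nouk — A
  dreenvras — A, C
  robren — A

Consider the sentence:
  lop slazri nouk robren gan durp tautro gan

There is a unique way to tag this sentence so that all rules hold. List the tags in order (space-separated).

Candidates per position — 1:lop {C,P}; 2:slazri {N,P}; 3:nouk {A}; 4:robren {A}; 5:gan {P}; 6:durp {C}; 7:tautro {N,A}; 8:gan {P}.
If word 1 were P, no tagging could satisfy rule 2; so word 1 is C.
If word 2 were N, no tagging could satisfy rule 3; so word 2 is P.
If word 7 were A, no tagging could satisfy rule 4; so word 7 is N.
That leaves exactly one tagging: C P A A P C N P.
Checking: rule 1 ✓; rule 2 ✓; rule 3 ✓; rule 4 ✓.

C P A A P C N P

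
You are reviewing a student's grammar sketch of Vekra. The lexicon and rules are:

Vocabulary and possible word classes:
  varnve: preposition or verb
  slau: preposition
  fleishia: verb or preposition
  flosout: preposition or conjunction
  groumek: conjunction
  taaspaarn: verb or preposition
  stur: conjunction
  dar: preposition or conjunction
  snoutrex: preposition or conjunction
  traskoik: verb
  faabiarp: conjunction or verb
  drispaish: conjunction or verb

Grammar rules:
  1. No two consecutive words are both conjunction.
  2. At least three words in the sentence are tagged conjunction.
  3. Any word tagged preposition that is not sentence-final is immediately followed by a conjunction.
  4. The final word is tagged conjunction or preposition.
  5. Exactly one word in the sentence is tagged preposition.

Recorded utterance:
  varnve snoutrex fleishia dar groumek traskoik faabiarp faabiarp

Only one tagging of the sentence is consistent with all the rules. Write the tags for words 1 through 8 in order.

Candidates per position — 1:varnve {preposition,verb}; 2:snoutrex {preposition,conjunction}; 3:fleishia {verb,preposition}; 4:dar {preposition,conjunction}; 5:groumek {conjunction}; 6:traskoik {verb}; 7:faabiarp {conjunction,verb}; 8:faabiarp {conjunction,verb}.
If word 2 were preposition, no tagging could satisfy rule 3; so word 2 is conjunction.
If word 4 were conjunction, no tagging could satisfy rule 1; so word 4 is preposition.
If word 8 were verb, no tagging could satisfy rule 4; so word 8 is conjunction.
If word 1 were preposition, no tagging could satisfy rule 5; so word 1 is verb.
If word 3 were preposition, no tagging could satisfy rule 3; so word 3 is verb.
If word 7 were conjunction, no tagging could satisfy rule 1; so word 7 is verb.
The unique satisfying tagging is: verb conjunction verb preposition conjunction verb verb conjunction.
Verifying each rule — rule 1 holds; rule 2 holds; rule 3 holds; rule 4 holds; rule 5 holds.

verb conjunction verb preposition conjunction verb verb conjunction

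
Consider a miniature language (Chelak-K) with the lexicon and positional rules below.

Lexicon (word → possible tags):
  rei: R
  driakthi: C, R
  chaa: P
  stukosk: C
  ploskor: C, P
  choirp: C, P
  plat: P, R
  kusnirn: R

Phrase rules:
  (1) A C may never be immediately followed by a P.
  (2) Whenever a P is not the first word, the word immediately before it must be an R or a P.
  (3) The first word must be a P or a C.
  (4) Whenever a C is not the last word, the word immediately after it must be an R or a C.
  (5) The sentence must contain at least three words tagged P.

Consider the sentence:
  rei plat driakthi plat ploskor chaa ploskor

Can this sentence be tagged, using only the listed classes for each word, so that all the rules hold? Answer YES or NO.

Candidates per position — 1:rei {R}; 2:plat {P,R}; 3:driakthi {C,R}; 4:plat {P,R}; 5:ploskor {C,P}; 6:chaa {P}; 7:ploskor {C,P}.
Rule 3 cannot be satisfied by any choice of tags from the lexicon.
So there is no consistent tagging.

NO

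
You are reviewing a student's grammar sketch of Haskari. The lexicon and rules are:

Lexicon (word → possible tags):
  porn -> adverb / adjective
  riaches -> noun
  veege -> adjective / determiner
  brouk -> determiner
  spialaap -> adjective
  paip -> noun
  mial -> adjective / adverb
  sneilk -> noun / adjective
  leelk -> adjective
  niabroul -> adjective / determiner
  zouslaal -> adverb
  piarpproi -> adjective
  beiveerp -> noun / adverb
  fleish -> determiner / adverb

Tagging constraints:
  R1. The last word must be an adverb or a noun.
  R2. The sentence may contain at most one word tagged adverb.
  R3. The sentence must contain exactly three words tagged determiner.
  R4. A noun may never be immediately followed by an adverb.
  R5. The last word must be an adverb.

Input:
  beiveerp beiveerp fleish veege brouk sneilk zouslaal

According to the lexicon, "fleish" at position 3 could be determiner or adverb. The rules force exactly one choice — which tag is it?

determiner

Candidates per position — 1:beiveerp {noun,adverb}; 2:beiveerp {noun,adverb}; 3:fleish {determiner,adverb}; 4:veege {adjective,determiner}; 5:brouk {determiner}; 6:sneilk {noun,adjective}; 7:zouslaal {adverb}.
If word 1 were adverb, no tagging could satisfy rule 2; so word 1 is noun.
If word 2 were adverb, no tagging could satisfy rule 2; so word 2 is noun.
If word 3 were adverb, no tagging could satisfy rule 2; so word 3 is determiner.
If word 4 were adjective, no tagging could satisfy rule 3; so word 4 is determiner.
If word 6 were noun, no tagging could satisfy rule 4; so word 6 is adjective.
The only consistent sequence is: noun noun determiner determiner determiner adjective adverb.
Check: rule 1 ok; rule 2 ok; rule 3 ok; rule 4 ok; rule 5 ok.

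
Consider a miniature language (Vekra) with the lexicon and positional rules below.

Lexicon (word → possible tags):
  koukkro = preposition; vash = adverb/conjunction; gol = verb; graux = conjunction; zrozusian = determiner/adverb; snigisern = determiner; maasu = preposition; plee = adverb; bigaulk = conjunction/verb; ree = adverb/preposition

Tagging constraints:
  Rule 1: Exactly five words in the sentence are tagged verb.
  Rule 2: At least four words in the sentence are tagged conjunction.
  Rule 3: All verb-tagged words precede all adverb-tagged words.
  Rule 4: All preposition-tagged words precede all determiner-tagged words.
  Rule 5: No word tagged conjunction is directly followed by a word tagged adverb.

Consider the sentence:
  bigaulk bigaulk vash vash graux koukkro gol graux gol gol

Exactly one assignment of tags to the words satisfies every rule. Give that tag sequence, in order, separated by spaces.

Candidates per position — 1:bigaulk {conjunction,verb}; 2:bigaulk {conjunction,verb}; 3:vash {adverb,conjunction}; 4:vash {adverb,conjunction}; 5:graux {conjunction}; 6:koukkro {preposition}; 7:gol {verb}; 8:graux {conjunction}; 9:gol {verb}; 10:gol {verb}.
At position 1, choosing conjunction makes rule 1 impossible to satisfy; hence verb.
At position 2, choosing conjunction makes rule 1 impossible to satisfy; hence verb.
At position 3, choosing adverb makes rule 2 impossible to satisfy; hence conjunction.
At position 4, choosing adverb makes rule 2 impossible to satisfy; hence conjunction.
So the tagging must be: verb verb conjunction conjunction conjunction preposition verb conjunction verb verb.
Checking: rule 1 ok; rule 2 ok; rule 3 ok; rule 4 ok; rule 5 ok.

verb verb conjunction conjunction conjunction preposition verb conjunction verb verb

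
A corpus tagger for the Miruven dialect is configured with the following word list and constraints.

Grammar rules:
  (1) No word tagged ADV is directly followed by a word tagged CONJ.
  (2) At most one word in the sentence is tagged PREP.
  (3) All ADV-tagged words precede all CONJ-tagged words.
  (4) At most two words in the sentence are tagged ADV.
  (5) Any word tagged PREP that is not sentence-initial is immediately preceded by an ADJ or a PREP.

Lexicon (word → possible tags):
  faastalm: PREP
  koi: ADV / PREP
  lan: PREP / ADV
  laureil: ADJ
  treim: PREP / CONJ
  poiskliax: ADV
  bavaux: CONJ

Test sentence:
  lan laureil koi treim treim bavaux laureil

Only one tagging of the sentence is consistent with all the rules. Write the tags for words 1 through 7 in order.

ADV ADJ PREP CONJ CONJ CONJ ADJ

Candidates per position — 1:lan {PREP,ADV}; 2:laureil {ADJ}; 3:koi {ADV,PREP}; 4:treim {PREP,CONJ}; 5:treim {PREP,CONJ}; 6:bavaux {CONJ}; 7:laureil {ADJ}.
The remaining ambiguous positions (1, 3, 4, 5) are resolved jointly — only one combination satisfies every rule.
So the tagging must be: ADV ADJ PREP CONJ CONJ CONJ ADJ.
Checking: rule 1 satisfied; rule 2 satisfied; rule 3 satisfied; rule 4 satisfied; rule 5 satisfied.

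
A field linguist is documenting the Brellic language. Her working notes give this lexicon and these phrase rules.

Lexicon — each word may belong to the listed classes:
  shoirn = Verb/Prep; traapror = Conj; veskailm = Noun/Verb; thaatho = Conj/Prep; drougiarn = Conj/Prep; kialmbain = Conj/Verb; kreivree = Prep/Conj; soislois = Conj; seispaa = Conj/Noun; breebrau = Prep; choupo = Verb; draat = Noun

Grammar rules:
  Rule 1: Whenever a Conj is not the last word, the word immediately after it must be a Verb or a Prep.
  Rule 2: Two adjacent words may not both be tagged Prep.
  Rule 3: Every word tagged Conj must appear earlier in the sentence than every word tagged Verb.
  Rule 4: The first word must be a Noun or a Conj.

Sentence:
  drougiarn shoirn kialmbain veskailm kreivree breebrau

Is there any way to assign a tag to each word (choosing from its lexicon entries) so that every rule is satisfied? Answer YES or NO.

NO

Candidates per position — 1:drougiarn {Conj,Prep}; 2:shoirn {Verb,Prep}; 3:kialmbain {Conj,Verb}; 4:veskailm {Noun,Verb}; 5:kreivree {Prep,Conj}; 6:breebrau {Prep}.
Every candidate sequence violates at least one rule; no consistent tagging exists.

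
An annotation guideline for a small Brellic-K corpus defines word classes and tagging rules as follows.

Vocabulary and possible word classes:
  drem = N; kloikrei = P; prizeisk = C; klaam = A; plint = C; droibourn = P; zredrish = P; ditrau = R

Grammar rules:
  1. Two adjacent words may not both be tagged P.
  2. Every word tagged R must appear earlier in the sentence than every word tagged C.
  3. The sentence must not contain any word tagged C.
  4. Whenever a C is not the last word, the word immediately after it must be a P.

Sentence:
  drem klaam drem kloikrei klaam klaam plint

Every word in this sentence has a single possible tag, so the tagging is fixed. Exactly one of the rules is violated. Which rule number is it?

3

Fixed tagging: N A N P A A C.
Rule check: R1 ok, R2 ok, R3 fails, R4 ok.
Only rule 3 fails.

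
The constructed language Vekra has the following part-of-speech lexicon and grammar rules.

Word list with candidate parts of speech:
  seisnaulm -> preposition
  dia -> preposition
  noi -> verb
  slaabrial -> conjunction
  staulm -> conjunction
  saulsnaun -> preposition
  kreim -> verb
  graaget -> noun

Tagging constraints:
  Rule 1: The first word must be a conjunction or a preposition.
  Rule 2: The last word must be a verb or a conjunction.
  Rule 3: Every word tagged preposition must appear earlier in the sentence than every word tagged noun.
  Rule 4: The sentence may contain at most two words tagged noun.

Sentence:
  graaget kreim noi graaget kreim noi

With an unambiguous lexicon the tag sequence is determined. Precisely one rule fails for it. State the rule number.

1

Fixed tagging: noun verb verb noun verb verb.
Checking each rule: R1 fail, R2 pass, R3 pass, R4 pass.
Only rule 1 fails.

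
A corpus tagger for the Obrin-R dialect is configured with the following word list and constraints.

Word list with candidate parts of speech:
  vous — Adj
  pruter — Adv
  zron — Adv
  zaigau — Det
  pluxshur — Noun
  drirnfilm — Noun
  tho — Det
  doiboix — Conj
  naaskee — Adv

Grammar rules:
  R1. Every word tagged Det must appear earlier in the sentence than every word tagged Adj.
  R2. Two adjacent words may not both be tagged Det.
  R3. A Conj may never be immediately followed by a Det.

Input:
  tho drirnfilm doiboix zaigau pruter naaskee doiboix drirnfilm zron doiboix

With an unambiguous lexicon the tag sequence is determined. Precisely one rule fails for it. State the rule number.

3

Fixed tagging: Det Noun Conj Det Adv Adv Conj Noun Adv Conj.
Applying the rules: R1 ✓, R2 ✓, R3 ✗.
Only rule 3 fails.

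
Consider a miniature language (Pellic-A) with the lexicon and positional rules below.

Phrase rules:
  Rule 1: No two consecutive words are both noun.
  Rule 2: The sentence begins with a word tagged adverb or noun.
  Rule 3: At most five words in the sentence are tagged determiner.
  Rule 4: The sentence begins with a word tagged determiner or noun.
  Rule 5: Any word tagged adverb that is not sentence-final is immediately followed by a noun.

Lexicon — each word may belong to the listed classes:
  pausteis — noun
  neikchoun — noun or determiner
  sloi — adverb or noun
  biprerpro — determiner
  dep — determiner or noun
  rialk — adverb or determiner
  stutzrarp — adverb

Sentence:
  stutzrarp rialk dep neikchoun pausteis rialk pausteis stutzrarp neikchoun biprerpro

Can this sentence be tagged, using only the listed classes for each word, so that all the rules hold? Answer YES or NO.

NO

Candidates per position — 1:stutzrarp {adverb}; 2:rialk {adverb,determiner}; 3:dep {determiner,noun}; 4:neikchoun {noun,determiner}; 5:pausteis {noun}; 6:rialk {adverb,determiner}; 7:pausteis {noun}; 8:stutzrarp {adverb}; 9:neikchoun {noun,determiner}; 10:biprerpro {determiner}.
Rule 4 cannot be satisfied by any choice of tags from the lexicon.
So there is no consistent tagging.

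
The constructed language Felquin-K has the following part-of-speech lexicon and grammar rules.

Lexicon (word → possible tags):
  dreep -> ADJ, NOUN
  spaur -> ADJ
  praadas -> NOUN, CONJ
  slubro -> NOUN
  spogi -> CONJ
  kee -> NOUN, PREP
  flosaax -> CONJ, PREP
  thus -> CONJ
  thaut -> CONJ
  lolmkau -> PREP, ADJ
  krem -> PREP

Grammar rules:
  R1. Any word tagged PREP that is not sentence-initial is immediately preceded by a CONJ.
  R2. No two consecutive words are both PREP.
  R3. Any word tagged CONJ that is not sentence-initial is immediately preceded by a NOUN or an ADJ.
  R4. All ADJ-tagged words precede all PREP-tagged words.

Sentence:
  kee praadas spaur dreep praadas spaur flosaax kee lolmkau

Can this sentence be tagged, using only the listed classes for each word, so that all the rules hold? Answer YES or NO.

Candidates per position — 1:kee {NOUN,PREP}; 2:praadas {NOUN,CONJ}; 3:spaur {ADJ}; 4:dreep {ADJ,NOUN}; 5:praadas {NOUN,CONJ}; 6:spaur {ADJ}; 7:flosaax {CONJ,PREP}; 8:kee {NOUN,PREP}; 9:lolmkau {PREP,ADJ}.
One satisfying assignment: NOUN CONJ ADJ ADJ CONJ ADJ CONJ NOUN ADJ.
Check: rule 1 ok; rule 2 ok; rule 3 ok; rule 4 ok.

YES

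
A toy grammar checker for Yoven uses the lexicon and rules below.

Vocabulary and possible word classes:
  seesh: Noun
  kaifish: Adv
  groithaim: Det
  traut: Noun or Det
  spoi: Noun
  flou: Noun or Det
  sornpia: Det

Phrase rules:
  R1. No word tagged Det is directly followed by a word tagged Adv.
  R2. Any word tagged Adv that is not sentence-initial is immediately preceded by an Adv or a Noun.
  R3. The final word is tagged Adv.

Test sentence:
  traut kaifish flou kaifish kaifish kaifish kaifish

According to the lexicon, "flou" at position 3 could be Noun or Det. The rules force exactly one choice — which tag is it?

Candidates per position — 1:traut {Noun,Det}; 2:kaifish {Adv}; 3:flou {Noun,Det}; 4:kaifish {Adv}; 5:kaifish {Adv}; 6:kaifish {Adv}; 7:kaifish {Adv}.
Position 1: Det is ruled out by rule 1; that leaves Noun.
Position 3: Det is ruled out by rule 1; that leaves Noun.
The only consistent sequence is: Noun Adv Noun Adv Adv Adv Adv.
Check: rule 1 holds; rule 2 holds; rule 3 holds.

Noun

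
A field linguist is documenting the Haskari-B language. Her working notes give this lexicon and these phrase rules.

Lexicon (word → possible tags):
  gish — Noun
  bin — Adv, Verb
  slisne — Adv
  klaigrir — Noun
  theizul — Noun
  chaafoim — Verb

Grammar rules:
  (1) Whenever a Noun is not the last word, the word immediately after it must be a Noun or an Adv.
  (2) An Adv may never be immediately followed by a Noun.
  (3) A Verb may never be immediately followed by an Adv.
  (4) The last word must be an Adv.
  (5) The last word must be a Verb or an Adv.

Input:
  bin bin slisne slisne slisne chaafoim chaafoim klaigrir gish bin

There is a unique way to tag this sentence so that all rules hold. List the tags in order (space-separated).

Adv Adv Adv Adv Adv Verb Verb Noun Noun Adv

Candidates per position — 1:bin {Adv,Verb}; 2:bin {Adv,Verb}; 3:slisne {Adv}; 4:slisne {Adv}; 5:slisne {Adv}; 6:chaafoim {Verb}; 7:chaafoim {Verb}; 8:klaigrir {Noun}; 9:gish {Noun}; 10:bin {Adv,Verb}.
Position 1: tagging it Verb would leave rule 3 unsatisfiable, so it must be Adv.
Position 2: tagging it Verb would leave rule 3 unsatisfiable, so it must be Adv.
Position 10: tagging it Verb would leave rule 1 unsatisfiable, so it must be Adv.
The unique satisfying tagging is: Adv Adv Adv Adv Adv Verb Verb Noun Noun Adv.
Check: rule 1 holds; rule 2 holds; rule 3 holds; rule 4 holds; rule 5 holds.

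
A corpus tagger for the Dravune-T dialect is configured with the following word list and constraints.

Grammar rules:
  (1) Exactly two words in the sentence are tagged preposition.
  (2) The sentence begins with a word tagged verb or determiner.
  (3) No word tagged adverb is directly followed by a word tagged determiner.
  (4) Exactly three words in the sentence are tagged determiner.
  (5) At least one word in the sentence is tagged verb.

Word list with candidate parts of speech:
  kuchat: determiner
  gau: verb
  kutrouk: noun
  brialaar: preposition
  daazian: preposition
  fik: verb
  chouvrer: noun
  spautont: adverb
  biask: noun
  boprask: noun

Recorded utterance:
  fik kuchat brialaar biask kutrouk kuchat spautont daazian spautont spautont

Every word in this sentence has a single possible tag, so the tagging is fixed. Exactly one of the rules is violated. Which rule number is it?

4

Fixed tagging: verb determiner preposition noun noun determiner adverb preposition adverb adverb.
Applying the rules: R1 ✓, R2 ✓, R3 ✓, R4 ✗, R5 ✓.
Only rule 4 fails.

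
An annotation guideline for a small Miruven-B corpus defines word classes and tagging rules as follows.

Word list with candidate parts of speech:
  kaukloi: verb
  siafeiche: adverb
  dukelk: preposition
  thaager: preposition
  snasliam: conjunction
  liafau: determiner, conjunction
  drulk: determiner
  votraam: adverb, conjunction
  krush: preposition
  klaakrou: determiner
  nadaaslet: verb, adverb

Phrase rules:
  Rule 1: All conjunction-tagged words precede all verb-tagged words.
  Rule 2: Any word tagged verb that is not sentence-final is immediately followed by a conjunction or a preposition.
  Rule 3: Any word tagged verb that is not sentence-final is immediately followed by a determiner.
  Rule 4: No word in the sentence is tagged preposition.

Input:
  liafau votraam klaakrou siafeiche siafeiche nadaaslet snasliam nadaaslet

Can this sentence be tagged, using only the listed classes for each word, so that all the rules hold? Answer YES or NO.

Candidates per position — 1:liafau {determiner,conjunction}; 2:votraam {adverb,conjunction}; 3:klaakrou {determiner}; 4:siafeiche {adverb}; 5:siafeiche {adverb}; 6:nadaaslet {verb,adverb}; 7:snasliam {conjunction}; 8:nadaaslet {verb,adverb}.
One satisfying assignment: determiner adverb determiner adverb adverb adverb conjunction adverb.
Checking: rule 1 satisfied; rule 2 satisfied; rule 3 satisfied; rule 4 satisfied.

YES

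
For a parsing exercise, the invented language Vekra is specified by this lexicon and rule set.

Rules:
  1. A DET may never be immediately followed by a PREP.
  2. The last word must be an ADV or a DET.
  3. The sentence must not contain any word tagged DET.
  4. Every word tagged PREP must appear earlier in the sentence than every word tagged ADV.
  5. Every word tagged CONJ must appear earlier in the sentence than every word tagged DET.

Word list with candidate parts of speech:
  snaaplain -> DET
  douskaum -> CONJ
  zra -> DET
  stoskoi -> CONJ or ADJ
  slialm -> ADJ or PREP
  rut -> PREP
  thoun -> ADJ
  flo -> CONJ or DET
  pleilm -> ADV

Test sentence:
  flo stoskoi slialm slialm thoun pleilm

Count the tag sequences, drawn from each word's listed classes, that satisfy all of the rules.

Candidates per position — 1:flo {CONJ,DET}; 2:stoskoi {CONJ,ADJ}; 3:slialm {ADJ,PREP}; 4:slialm {ADJ,PREP}; 5:thoun {ADJ}; 6:pleilm {ADV}.
There are 16 candidate sequences in total.
Checking each against the rules leaves 8 sequences.
Count = 8.

8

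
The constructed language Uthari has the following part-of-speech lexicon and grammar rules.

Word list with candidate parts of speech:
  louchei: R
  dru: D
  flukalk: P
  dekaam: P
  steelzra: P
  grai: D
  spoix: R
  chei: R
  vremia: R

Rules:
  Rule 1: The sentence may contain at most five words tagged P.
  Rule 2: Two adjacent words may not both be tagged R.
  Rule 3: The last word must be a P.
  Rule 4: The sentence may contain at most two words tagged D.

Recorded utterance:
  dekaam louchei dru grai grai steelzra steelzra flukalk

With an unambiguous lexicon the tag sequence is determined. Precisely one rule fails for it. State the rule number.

4

Fixed tagging: P R D D D P P P.
Applying the rules: R1 holds, R2 holds, R3 holds, R4 violated.
Only rule 4 fails.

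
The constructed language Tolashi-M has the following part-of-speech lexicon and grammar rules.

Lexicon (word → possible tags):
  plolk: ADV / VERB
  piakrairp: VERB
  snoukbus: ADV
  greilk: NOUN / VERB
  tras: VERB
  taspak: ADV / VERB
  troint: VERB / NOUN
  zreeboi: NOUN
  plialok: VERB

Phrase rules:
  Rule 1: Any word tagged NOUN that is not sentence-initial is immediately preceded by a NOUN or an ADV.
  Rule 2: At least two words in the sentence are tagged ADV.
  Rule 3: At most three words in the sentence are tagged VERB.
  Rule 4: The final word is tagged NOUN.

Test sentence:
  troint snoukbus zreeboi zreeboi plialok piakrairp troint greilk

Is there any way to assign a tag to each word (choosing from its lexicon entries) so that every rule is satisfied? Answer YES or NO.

Candidates per position — 1:troint {VERB,NOUN}; 2:snoukbus {ADV}; 3:zreeboi {NOUN}; 4:zreeboi {NOUN}; 5:plialok {VERB}; 6:piakrairp {VERB}; 7:troint {VERB,NOUN}; 8:greilk {NOUN,VERB}.
Rule 2 cannot be satisfied by any choice of tags from the lexicon.
So there is no consistent tagging.

NO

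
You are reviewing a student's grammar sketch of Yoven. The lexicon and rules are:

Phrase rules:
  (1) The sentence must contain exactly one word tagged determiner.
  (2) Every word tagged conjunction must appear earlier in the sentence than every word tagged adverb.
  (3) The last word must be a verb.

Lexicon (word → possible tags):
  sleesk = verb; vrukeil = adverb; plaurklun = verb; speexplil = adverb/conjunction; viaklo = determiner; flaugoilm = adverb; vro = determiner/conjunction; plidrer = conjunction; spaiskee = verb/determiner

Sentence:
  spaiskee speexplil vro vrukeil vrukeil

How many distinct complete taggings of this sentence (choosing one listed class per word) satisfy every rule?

Candidates per position — 1:spaiskee {verb,determiner}; 2:speexplil {adverb,conjunction}; 3:vro {determiner,conjunction}; 4:vrukeil {adverb}; 5:vrukeil {adverb}.
There are 8 candidate sequences in total.
Rule 3 cannot be satisfied by any choice of tags from the lexicon.
So there is no consistent tagging.
Count = 0.

0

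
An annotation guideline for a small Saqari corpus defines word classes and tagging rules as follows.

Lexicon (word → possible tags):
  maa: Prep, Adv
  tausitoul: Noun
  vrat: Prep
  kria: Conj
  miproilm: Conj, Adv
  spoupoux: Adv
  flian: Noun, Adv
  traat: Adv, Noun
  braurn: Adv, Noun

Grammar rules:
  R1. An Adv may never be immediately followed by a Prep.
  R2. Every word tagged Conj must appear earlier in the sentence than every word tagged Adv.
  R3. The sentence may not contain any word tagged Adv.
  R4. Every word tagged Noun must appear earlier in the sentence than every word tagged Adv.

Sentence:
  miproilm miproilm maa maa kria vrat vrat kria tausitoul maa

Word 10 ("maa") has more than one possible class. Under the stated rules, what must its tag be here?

Prep

Candidates per position — 1:miproilm {Conj,Adv}; 2:miproilm {Conj,Adv}; 3:maa {Prep,Adv}; 4:maa {Prep,Adv}; 5:kria {Conj}; 6:vrat {Prep}; 7:vrat {Prep}; 8:kria {Conj}; 9:tausitoul {Noun}; 10:maa {Prep,Adv}.
Word 1 cannot be Adv — rule 2 would then fail for every completion. It is Conj.
Word 2 cannot be Adv — rule 2 would then fail for every completion. It is Conj.
Word 3 cannot be Adv — rule 2 would then fail for every completion. It is Prep.
Word 4 cannot be Adv — rule 2 would then fail for every completion. It is Prep.
Word 10 cannot be Adv — rule 3 would then fail for every completion. It is Prep.
The unique satisfying tagging is: Conj Conj Prep Prep Conj Prep Prep Conj Noun Prep.
Check: rule 1 ok; rule 2 ok; rule 3 ok; rule 4 ok.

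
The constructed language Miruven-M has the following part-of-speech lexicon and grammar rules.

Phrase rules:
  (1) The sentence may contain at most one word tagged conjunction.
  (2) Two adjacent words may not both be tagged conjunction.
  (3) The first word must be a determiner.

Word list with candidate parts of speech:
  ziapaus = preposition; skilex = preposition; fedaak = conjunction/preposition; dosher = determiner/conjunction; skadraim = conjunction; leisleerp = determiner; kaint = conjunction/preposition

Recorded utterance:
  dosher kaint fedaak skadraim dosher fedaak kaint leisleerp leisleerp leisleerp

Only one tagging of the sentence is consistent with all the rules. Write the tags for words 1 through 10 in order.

Candidates per position — 1:dosher {determiner,conjunction}; 2:kaint {conjunction,preposition}; 3:fedaak {conjunction,preposition}; 4:skadraim {conjunction}; 5:dosher {determiner,conjunction}; 6:fedaak {conjunction,preposition}; 7:kaint {conjunction,preposition}; 8:leisleerp {determiner}; 9:leisleerp {determiner}; 10:leisleerp {determiner}.
At position 1, choosing conjunction makes rule 1 impossible to satisfy; hence determiner.
At position 2, choosing conjunction makes rule 1 impossible to satisfy; hence preposition.
At position 3, choosing conjunction makes rule 1 impossible to satisfy; hence preposition.
At position 5, choosing conjunction makes rule 1 impossible to satisfy; hence determiner.
At position 6, choosing conjunction makes rule 1 impossible to satisfy; hence preposition.
At position 7, choosing conjunction makes rule 1 impossible to satisfy; hence preposition.
So the tagging must be: determiner preposition preposition conjunction determiner preposition preposition determiner determiner determiner.
Checking: rule 1 ok; rule 2 ok; rule 3 ok.

determiner preposition preposition conjunction determiner preposition preposition determiner determiner determiner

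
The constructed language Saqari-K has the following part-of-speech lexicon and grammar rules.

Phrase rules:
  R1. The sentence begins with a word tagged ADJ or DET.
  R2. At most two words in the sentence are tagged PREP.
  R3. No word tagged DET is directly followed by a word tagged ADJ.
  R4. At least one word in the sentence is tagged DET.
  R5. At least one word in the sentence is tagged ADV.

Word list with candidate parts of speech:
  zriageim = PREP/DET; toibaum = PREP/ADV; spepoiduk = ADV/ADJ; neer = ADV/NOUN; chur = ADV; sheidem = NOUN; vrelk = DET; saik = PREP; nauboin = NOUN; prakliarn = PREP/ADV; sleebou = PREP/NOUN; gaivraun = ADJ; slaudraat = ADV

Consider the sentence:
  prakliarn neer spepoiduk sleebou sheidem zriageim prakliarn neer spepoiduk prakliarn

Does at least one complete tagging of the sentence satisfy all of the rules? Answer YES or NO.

Candidates per position — 1:prakliarn {PREP,ADV}; 2:neer {ADV,NOUN}; 3:spepoiduk {ADV,ADJ}; 4:sleebou {PREP,NOUN}; 5:sheidem {NOUN}; 6:zriageim {PREP,DET}; 7:prakliarn {PREP,ADV}; 8:neer {ADV,NOUN}; 9:spepoiduk {ADV,ADJ}; 10:prakliarn {PREP,ADV}.
Rule 1 cannot be satisfied by any choice of tags from the lexicon.
So there is no consistent tagging.

NO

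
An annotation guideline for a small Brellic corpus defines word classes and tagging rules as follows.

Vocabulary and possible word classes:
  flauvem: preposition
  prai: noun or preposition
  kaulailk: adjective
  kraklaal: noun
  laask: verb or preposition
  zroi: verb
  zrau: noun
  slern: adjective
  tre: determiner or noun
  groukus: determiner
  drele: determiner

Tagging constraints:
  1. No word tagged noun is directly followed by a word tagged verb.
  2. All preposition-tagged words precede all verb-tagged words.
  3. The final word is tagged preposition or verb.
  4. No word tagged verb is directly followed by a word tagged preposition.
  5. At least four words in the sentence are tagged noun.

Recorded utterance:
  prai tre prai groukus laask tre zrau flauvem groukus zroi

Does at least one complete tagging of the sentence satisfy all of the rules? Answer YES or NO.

Candidates per position — 1:prai {noun,preposition}; 2:tre {determiner,noun}; 3:prai {noun,preposition}; 4:groukus {determiner}; 5:laask {verb,preposition}; 6:tre {determiner,noun}; 7:zrau {noun}; 8:flauvem {preposition}; 9:groukus {determiner}; 10:zroi {verb}.
One satisfying assignment: noun noun noun determiner preposition noun noun preposition determiner verb.
Verifying each rule — rule 1 holds; rule 2 holds; rule 3 holds; rule 4 holds; rule 5 holds.

YES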